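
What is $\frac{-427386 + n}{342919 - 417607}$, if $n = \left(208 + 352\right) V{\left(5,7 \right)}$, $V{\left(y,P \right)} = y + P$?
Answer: $\frac{70111}{12448} \approx 5.6323$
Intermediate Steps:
$V{\left(y,P \right)} = P + y$
$n = 6720$ ($n = \left(208 + 352\right) \left(7 + 5\right) = 560 \cdot 12 = 6720$)
$\frac{-427386 + n}{342919 - 417607} = \frac{-427386 + 6720}{342919 - 417607} = - \frac{420666}{-74688} = \left(-420666\right) \left(- \frac{1}{74688}\right) = \frac{70111}{12448}$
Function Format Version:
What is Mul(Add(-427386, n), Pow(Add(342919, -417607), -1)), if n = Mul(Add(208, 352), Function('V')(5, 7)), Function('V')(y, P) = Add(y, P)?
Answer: Rational(70111, 12448) ≈ 5.6323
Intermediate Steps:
Function('V')(y, P) = Add(P, y)
n = 6720 (n = Mul(Add(208, 352), Add(7, 5)) = Mul(560, 12) = 6720)
Mul(Add(-427386, n), Pow(Add(342919, -417607), -1)) = Mul(Add(-427386, 6720), Pow(Add(342919, -417607), -1)) = Mul(-420666, Pow(-74688, -1)) = Mul(-420666, Rational(-1, 74688)) = Rational(70111, 12448)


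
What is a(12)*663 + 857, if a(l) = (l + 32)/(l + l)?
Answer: 4145/2 ≈ 2072.5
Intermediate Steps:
a(l) = (32 + l)/(2*l) (a(l) = (32 + l)/((2*l)) = (32 + l)*(1/(2*l)) = (32 + l)/(2*l))
a(12)*663 + 857 = ((½)*(32 + 12)/12)*663 + 857 = ((½)*(1/12)*44)*663 + 857 = (11/6)*663 + 857 = 2431/2 + 857 = 4145/2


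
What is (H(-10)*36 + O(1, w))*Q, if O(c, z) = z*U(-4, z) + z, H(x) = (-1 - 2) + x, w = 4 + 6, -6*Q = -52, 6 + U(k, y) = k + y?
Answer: -11908/3 ≈ -3969.3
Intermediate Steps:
U(k, y) = -6 + k + y (U(k, y) = -6 + (k + y) = -6 + k + y)
Q = 26/3 (Q = -⅙*(-52) = 26/3 ≈ 8.6667)
w = 10
H(x) = -3 + x
O(c, z) = z + z*(-10 + z) (O(c, z) = z*(-6 - 4 + z) + z = z*(-10 + z) + z = z + z*(-10 + z))
(H(-10)*36 + O(1, w))*Q = ((-3 - 10)*36 + 10*(-9 + 10))*(26/3) = (-13*36 + 10*1)*(26/3) = (-468 + 10)*(26/3) = -458*26/3 = -11908/3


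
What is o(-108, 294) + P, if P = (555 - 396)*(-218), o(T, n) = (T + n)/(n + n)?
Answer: -3396845/98 ≈ -34662.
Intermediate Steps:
o(T, n) = (T + n)/(2*n) (o(T, n) = (T + n)/((2*n)) = (T + n)*(1/(2*n)) = (T + n)/(2*n))
P = -34662 (P = 159*(-218) = -34662)
o(-108, 294) + P = (½)*(-108 + 294)/294 - 34662 = (½)*(1/294)*186 - 34662 = 31/98 - 34662 = -3396845/98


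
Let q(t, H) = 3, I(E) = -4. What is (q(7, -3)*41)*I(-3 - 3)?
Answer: -492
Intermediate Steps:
(q(7, -3)*41)*I(-3 - 3) = (3*41)*(-4) = 123*(-4) = -492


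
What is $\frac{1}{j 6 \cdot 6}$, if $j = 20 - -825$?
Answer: $\frac{1}{30420} \approx 3.2873 \cdot 10^{-5}$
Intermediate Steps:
$j = 845$ ($j = 20 + 825 = 845$)
$\frac{1}{j 6 \cdot 6} = \frac{1}{845 \cdot 6 \cdot 6} = \frac{1}{845 \cdot 36} = \frac{1}{30420}$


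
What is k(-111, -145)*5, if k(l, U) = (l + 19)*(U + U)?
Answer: 133400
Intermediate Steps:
k(l, U) = 2*U*(19 + l) (k(l, U) = (19 + l)*(2*U) = 2*U*(19 + l))
k(-111, -145)*5 = (2*(-145)*(19 - 111))*5 = (2*(-145)*(-92))*5 = 26680*5 = 133400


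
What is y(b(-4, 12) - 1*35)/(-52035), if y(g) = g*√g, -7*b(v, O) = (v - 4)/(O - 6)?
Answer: 731*I*√15351/22947435 ≈ 0.0039469*I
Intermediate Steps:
b(v, O) = -(-4 + v)/(7*(-6 + O)) (b(v, O) = -(v - 4)/(7*(O - 6)) = -(-4 + v)/(7*(-6 + O)))
y(g) = g^(3/2)
y(b(-4, 12) - 1*35)/(-52035) = ((4 - 1*(-4))/(7*(-6 + 12)) - 1*35)^(3/2)/(-52035) = ((⅐)*(4 + 4)/6 - 35)^(3/2)*(-1/52035) = ((⅐)*(⅙)*8 - 35)^(3/2)*(-1/52035) = (4/21 - 35)^(3/2)*(-1/52035) = (-731/21)^(3/2)*(-1/52035) = -731*I*√15351/441*(-1/52035) = 731*I*√15351/22947435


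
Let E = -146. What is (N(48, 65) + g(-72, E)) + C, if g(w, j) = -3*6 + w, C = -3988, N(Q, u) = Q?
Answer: -4030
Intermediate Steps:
g(w, j) = -18 + w
(N(48, 65) + g(-72, E)) + C = (48 + (-18 - 72)) - 3988 = (48 - 90) - 3988 = -42 - 3988 = -4030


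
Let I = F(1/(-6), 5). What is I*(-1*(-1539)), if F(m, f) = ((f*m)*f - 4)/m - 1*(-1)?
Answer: 76950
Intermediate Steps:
F(m, f) = 1 + (-4 + m*f²)/m (F(m, f) = (m*f² - 4)/m + 1 = (-4 + m*f²)/m + 1 = 1 + (-4 + m*f²)/m)
I = 50 (I = 1 + 5² - 4/(1/(-6)) = 1 + 25 - 4/(-⅙) = 1 + 25 - 4*(-6) = 1 + 25 + 24 = 50)
I*(-1*(-1539)) = 50*(-1*(-1539)) = 50*1539 = 76950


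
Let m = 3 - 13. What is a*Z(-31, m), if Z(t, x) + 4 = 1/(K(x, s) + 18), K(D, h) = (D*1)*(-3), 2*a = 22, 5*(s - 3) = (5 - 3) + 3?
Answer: -2101/48 ≈ -43.771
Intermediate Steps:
s = 4 (s = 3 + ((5 - 3) + 3)/5 = 3 + (2 + 3)/5 = 3 + (1/5)*5 = 3 + 1 = 4)
a = 11 (a = (1/2)*22 = 11)
K(D, h) = -3*D (K(D, h) = D*(-3) = -3*D)
m = -10
Z(t, x) = -4 + 1/(18 - 3*x) (Z(t, x) = -4 + 1/(-3*x + 18) = -4 + 1/(18 - 3*x))
a*Z(-31, m) = 11*((71 - 12*(-10))/(3*(-6 - 10))) = 11*((1/3)*(71 + 120)/(-16)) = 11*((1/3)*(-1/16)*191) = 11*(-191/48) = -2101/48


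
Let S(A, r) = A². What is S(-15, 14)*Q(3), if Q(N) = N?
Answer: 675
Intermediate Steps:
S(-15, 14)*Q(3) = (-15)²*3 = 225*3 = 675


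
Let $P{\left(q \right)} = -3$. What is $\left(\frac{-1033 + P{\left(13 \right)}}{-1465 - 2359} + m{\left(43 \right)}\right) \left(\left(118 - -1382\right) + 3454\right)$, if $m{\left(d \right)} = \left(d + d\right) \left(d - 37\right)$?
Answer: $\frac{1222535735}{478} \approx 2.5576 \cdot 10^{6}$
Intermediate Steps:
$m{\left(d \right)} = 2 d \left(-37 + d\right)$
$\left(\frac{-1033 + P{\left(13 \right)}}{-1465 - 2359} + m{\left(43 \right)}\right) \left(\left(118 - -1382\right) + 3454\right) = \left(\frac{-1033 - 3}{-1465 - 2359} + 2 \cdot 43 \left(-37 + 43\right)\right) \left(\left(118 - -1382\right) + 3454\right) = \left(- \frac{1036}{-3824} + 2 \cdot 43 \cdot 6\right) \left(\left(118 + 1382\right) + 3454\right) = \left(\left(-1036\right) \left(- \frac{1}{3824}\right) + 516\right) \left(1500 + 3454\right) = \left(\frac{259}{956} + 516\right) 4954 = \frac{493555}{956} \cdot 4954 = \frac{1222535735}{478}$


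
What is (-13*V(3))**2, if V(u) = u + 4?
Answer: 8281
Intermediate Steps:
V(u) = 4 + u
(-13*V(3))**2 = (-13*(4 + 3))**2 = (-13*7)**2 = (-91)**2 = 8281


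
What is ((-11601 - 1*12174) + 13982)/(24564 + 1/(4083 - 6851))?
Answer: -27107024/67993151 ≈ -0.39867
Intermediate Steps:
((-11601 - 1*12174) + 13982)/(24564 + 1/(4083 - 6851)) = ((-11601 - 12174) + 13982)/(24564 + 1/(-2768)) = (-23775 + 13982)/(24564 - 1/2768) = -9793/67993151/2768 = -9793*2768/67993151 = -27107024/67993151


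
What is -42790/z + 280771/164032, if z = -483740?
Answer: 7141954641/3967441984 ≈ 1.8001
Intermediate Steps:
-42790/z + 280771/164032 = -42790/(-483740) + 280771/164032 = -42790*(-1/483740) + 280771*(1/164032) = 4279/48374 + 280771/164032 = 7141954641/3967441984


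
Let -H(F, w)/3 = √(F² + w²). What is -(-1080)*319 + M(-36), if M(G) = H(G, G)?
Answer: 344520 - 108*√2 ≈ 3.4437e+5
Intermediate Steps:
H(F, w) = -3*√(F² + w²)
M(G) = -3*√2*√(G²) (M(G) = -3*√(G² + G²) = -3*√2*√(G²))
-(-1080)*319 + M(-36) = -(-1080)*319 - 3*√2*√((-36)²) = -540*(-638) - 3*√2*√1296 = 344520 - 3*√2*36 = 344520 - 108*√2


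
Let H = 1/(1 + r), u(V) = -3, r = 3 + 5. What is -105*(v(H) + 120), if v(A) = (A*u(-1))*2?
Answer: -12530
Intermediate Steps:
r = 8
H = ⅑ (H = 1/(1 + 8) = 1/9 = ⅑ ≈ 0.11111)
v(A) = -6*A (v(A) = (A*(-3))*2 = -3*A*2 = -6*A)
-105*(v(H) + 120) = -105*(-6*⅑ + 120) = -105*(-⅔ + 120) = -105*358/3 = -12530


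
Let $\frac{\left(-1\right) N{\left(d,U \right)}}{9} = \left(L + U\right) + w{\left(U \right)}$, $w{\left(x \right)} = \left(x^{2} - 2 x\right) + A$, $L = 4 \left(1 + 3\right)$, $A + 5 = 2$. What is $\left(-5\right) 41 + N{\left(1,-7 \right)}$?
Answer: $-826$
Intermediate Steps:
$A = -3$ ($A = -5 + 2 = -3$)
$L = 16$ ($L = 4 \cdot 4 = 16$)
$w{\left(x \right)} = -3 + x^{2} - 2 x$ ($w{\left(x \right)} = \left(x^{2} - 2 x\right) - 3 = -3 + x^{2} - 2 x$)
$N{\left(d,U \right)} = -117 - 9 U^{2} + 9 U$ ($N{\left(d,U \right)} = - 9 \left(\left(16 + U\right) - \left(3 - U^{2} + 2 U\right)\right) = - 9 \left(13 + U^{2} - U\right) = -117 - 9 U^{2} + 9 U$)
$\left(-5\right) 41 + N{\left(1,-7 \right)} = \left(-5\right) 41 - \left(180 + 441\right) = -205 - 621 = -826$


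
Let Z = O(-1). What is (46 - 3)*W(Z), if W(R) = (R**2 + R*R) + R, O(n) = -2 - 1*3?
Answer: 1935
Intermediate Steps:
O(n) = -5 (O(n) = -2 - 3 = -5)
Z = -5
W(R) = R + 2*R**2 (W(R) = (R**2 + R**2) + R = 2*R**2 + R = R + 2*R**2)
(46 - 3)*W(Z) = (46 - 3)*(-5*(1 + 2*(-5))) = 43*(-5*(1 - 10)) = 43*(-5*(-9)) = 43*45 = 1935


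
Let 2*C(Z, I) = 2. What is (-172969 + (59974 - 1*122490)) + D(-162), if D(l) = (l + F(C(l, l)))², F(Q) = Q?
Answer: -209564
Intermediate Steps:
C(Z, I) = 1 (C(Z, I) = (½)*2 = 1)
D(l) = (1 + l)² (D(l) = (l + 1)² = (1 + l)²)
(-172969 + (59974 - 1*122490)) + D(-162) = (-172969 + (59974 - 1*122490)) + (1 - 162)² = (-172969 + (59974 - 122490)) + (-161)² = (-172969 - 62516) + 25921 = -235485 + 25921 = -209564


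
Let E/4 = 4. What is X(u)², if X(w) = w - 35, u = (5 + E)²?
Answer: 164836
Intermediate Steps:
E = 16 (E = 4*4 = 16)
u = 441 (u = (5 + 16)² = 21² = 441)
X(w) = -35 + w
X(u)² = (-35 + 441)² = 406² = 164836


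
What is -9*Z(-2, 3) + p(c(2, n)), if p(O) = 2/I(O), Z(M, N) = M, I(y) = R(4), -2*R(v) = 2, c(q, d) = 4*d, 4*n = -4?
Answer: 16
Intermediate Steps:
n = -1 (n = (¼)*(-4) = -1)
R(v) = -1 (R(v) = -½*2 = -1)
I(y) = -1
p(O) = -2 (p(O) = 2/(-1) = 2*(-1) = -2)
-9*Z(-2, 3) + p(c(2, n)) = -9*(-2) - 2 = 18 - 2 = 16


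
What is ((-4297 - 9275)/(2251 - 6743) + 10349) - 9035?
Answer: 1479015/1123 ≈ 1317.0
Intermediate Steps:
((-4297 - 9275)/(2251 - 6743) + 10349) - 9035 = (-13572/(-4492) + 10349) - 9035 = (-13572*(-1/4492) + 10349) - 9035 = (3393/1123 + 10349) - 9035 = 11625320/1123 - 9035 = 1479015/1123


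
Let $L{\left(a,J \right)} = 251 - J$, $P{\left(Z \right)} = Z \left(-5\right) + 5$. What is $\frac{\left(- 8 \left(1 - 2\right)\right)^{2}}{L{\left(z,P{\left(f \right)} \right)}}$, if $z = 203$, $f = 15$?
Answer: $\frac{64}{321} \approx 0.19938$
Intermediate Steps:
$P{\left(Z \right)} = 5 - 5 Z$ ($P{\left(Z \right)} = - 5 Z + 5 = 5 - 5 Z$)
$\frac{\left(- 8 \left(1 - 2\right)\right)^{2}}{L{\left(z,P{\left(f \right)} \right)}} = \frac{\left(- 8 \left(1 - 2\right)\right)^{2}}{251 - \left(5 - 75\right)} = \frac{\left(\left(-8\right) \left(-1\right)\right)^{2}}{251 - \left(5 - 75\right)} = \frac{8^{2}}{251 - -70} = \frac{64}{251 + 70} = \frac{64}{321}$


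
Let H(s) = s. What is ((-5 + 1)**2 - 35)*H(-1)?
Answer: 19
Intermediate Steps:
((-5 + 1)**2 - 35)*H(-1) = ((-5 + 1)**2 - 35)*(-1) = ((-4)**2 - 35)*(-1) = (16 - 35)*(-1) = -19*(-1) = 19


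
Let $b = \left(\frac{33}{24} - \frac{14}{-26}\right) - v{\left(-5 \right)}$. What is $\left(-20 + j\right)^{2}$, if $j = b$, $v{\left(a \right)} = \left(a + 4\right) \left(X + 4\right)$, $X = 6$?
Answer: $\frac{707281}{10816} \approx 65.392$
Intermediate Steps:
$v{\left(a \right)} = 40 + 10 a$ ($v{\left(a \right)} = \left(a + 4\right) \left(6 + 4\right) = \left(4 + a\right) 10 = 40 + 10 a$)
$b = \frac{1239}{104}$ ($b = \left(\frac{33}{24} - \frac{14}{-26}\right) - \left(40 + 10 \left(-5\right)\right) = \left(33 \cdot \frac{1}{24} - - \frac{7}{13}\right) - \left(40 - 50\right) = \left(\frac{11}{8} + \frac{7}{13}\right) - -10 = \frac{199}{104} + 10 = \frac{1239}{104} \approx 11.913$)
$j = \frac{1239}{104} \approx 11.913$
$\left(-20 + j\right)^{2} = \left(-20 + \frac{1239}{104}\right)^{2} = \left(- \frac{841}{104}\right)^{2} = \frac{707281}{10816}$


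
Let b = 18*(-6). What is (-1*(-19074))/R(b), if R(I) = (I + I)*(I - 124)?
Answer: 3179/8352 ≈ 0.38063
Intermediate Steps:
b = -108
R(I) = 2*I*(-124 + I) (R(I) = (2*I)*(-124 + I) = 2*I*(-124 + I))
(-1*(-19074))/R(b) = (-1*(-19074))/((2*(-108)*(-124 - 108))) = 19074/((2*(-108)*(-232))) = 19074/50112 = 19074*(1/50112) = 3179/8352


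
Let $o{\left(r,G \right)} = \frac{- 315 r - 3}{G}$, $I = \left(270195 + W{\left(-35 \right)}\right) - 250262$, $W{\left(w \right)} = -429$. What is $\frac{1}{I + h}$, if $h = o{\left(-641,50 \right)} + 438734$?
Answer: $\frac{25}{11556906} \approx 2.1632 \cdot 10^{-6}$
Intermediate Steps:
$I = 19504$ ($I = \left(270195 - 429\right) - 250262 = 269766 - 250262 = 19504$)
$o{\left(r,G \right)} = \frac{-3 - 315 r}{G}$
$h = \frac{11069306}{25}$ ($h = \frac{3 \left(-1 - -67305\right)}{50} + 438734 = 3 \cdot \frac{1}{50} \left(-1 + 67305\right) + 438734 = 3 \cdot \frac{1}{50} \cdot 67304 + 438734 = \frac{100956}{25} + 438734 = \frac{11069306}{25} \approx 4.4277 \cdot 10^{5}$)
$\frac{1}{I + h} = \frac{1}{19504 + \frac{11069306}{25}} = \frac{1}{\frac{11556906}{25}} = \frac{25}{11556906}$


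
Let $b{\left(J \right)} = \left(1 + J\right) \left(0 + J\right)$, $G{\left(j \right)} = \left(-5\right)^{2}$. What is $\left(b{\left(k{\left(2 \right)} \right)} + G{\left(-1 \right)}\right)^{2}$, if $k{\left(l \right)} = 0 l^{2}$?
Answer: $625$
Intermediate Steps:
$G{\left(j \right)} = 25$
$k{\left(l \right)} = 0$
$b{\left(J \right)} = J \left(1 + J\right)$ ($b{\left(J \right)} = \left(1 + J\right) J = J \left(1 + J\right)$)
$\left(b{\left(k{\left(2 \right)} \right)} + G{\left(-1 \right)}\right)^{2} = \left(0 \left(1 + 0\right) + 25\right)^{2} = \left(0 \cdot 1 + 25\right)^{2} = \left(0 + 25\right)^{2} = 25^{2} = 625$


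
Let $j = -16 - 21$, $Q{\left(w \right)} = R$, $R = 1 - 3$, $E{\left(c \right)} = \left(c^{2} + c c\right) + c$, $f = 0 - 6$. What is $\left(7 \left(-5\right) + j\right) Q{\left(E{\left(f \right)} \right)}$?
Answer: $144$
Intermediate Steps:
$f = -6$ ($f = 0 - 6 = -6$)
$E{\left(c \right)} = c + 2 c^{2}$ ($E{\left(c \right)} = \left(c^{2} + c^{2}\right) + c = 2 c^{2} + c = c + 2 c^{2}$)
$R = -2$ ($R = 1 - 3 = -2$)
$Q{\left(w \right)} = -2$
$j = -37$ ($j = -16 - 21 = -37$)
$\left(7 \left(-5\right) + j\right) Q{\left(E{\left(f \right)} \right)} = \left(7 \left(-5\right) - 37\right) \left(-2\right) = \left(-35 - 37\right) \left(-2\right) = \left(-72\right) \left(-2\right) = 144$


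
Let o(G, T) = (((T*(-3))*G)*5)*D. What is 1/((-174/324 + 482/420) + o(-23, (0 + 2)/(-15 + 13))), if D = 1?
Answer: -945/325448 ≈ -0.0029037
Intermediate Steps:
o(G, T) = -15*G*T (o(G, T) = (((T*(-3))*G)*5)*1 = (((-3*T)*G)*5)*1 = (-3*G*T*5)*1 = -15*G*T*1 = -15*G*T)
1/((-174/324 + 482/420) + o(-23, (0 + 2)/(-15 + 13))) = 1/((-174/324 + 482/420) - 15*(-23)*(0 + 2)/(-15 + 13)) = 1/((-174*1/324 + 482*(1/420)) - 15*(-23)*2/(-2)) = 1/((-29/54 + 241/210) - 15*(-23)*2*(-½)) = 1/(577/945 - 15*(-23)*(-1)) = 1/(577/945 - 345) = 1/(-325448/945) = -945/325448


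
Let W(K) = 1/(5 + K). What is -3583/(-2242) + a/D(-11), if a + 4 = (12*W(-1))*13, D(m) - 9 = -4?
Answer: 19277/2242 ≈ 8.5981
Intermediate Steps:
D(m) = 5 (D(m) = 9 - 4 = 5)
a = 35 (a = -4 + (12/(5 - 1))*13 = -4 + (12/4)*13 = -4 + (12*(1/4))*13 = -4 + 3*13 = -4 + 39 = 35)
-3583/(-2242) + a/D(-11) = -3583/(-2242) + 35/5 = -3583*(-1/2242) + 35*(1/5) = 3583/2242 + 7 = 19277/2242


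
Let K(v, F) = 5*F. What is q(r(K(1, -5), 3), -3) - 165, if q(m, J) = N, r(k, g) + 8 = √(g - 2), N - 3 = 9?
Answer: -153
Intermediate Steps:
N = 12 (N = 3 + 9 = 12)
r(k, g) = -8 + √(-2 + g) (r(k, g) = -8 + √(g - 2) = -8 + √(-2 + g))
q(m, J) = 12
q(r(K(1, -5), 3), -3) - 165 = 12 - 165 = -153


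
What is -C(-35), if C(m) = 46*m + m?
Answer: 1645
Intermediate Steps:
C(m) = 47*m
-C(-35) = -47*(-35) = -1*(-1645) = 1645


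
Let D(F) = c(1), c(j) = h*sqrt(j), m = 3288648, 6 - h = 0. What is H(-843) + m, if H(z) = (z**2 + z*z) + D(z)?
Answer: 4709952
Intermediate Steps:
h = 6 (h = 6 - 1*0 = 6 + 0 = 6)
c(j) = 6*sqrt(j)
D(F) = 6 (D(F) = 6*sqrt(1) = 6*1 = 6)
H(z) = 6 + 2*z**2 (H(z) = (z**2 + z*z) + 6 = (z**2 + z**2) + 6 = 2*z**2 + 6 = 6 + 2*z**2)
H(-843) + m = (6 + 2*(-843)**2) + 3288648 = (6 + 2*710649) + 3288648 = (6 + 1421298) + 3288648 = 1421304 + 3288648 = 4709952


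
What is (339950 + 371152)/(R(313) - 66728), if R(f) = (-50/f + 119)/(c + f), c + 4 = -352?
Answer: -9570721818/898129349 ≈ -10.656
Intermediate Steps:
c = -356 (c = -4 - 352 = -356)
R(f) = (119 - 50/f)/(-356 + f) (R(f) = (-50/f + 119)/(-356 + f) = (119 - 50/f)/(-356 + f))
(339950 + 371152)/(R(313) - 66728) = (339950 + 371152)/((-50 + 119*313)/(313*(-356 + 313)) - 66728) = 711102/((1/313)*(-50 + 37247)/(-43) - 66728) = 711102/((1/313)*(-1/43)*37197 - 66728) = 711102/(-37197/13459 - 66728) = 711102/(-898129349/13459) = 711102*(-13459/898129349) = -9570721818/898129349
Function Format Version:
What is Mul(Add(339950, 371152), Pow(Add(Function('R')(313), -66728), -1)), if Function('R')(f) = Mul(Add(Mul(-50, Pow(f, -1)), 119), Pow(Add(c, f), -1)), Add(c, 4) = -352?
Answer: Rational(-9570721818, 898129349) ≈ -10.656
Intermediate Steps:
c = -356 (c = Add(-4, -352) = -356)
Function('R')(f) = Mul(Pow(Add(-356, f), -1), Add(119, Mul(-50, Pow(f, -1)))) (Function('R')(f) = Mul(Add(Mul(-50, Pow(f, -1)), 119), Pow(Add(-356, f), -1)) = Mul(Add(119, Mul(-50, Pow(f, -1))), Pow(Add(-356, f), -1)) = Mul(Pow(Add(-356, f), -1), Add(119, Mul(-50, Pow(f, -1)))))
Mul(Add(339950, 371152), Pow(Add(Function('R')(313), -66728), -1)) = Mul(Add(339950, 371152), Pow(Add(Mul(Pow(313, -1), Pow(Add(-356, 313), -1), Add(-50, Mul(119, 313))), -66728), -1)) = Mul(711102, Pow(Add(Mul(Rational(1, 313), Pow(-43, -1), Add(-50, 37247)), -66728), -1)) = Mul(711102, Pow(Add(Mul(Rational(1, 313), Rational(-1, 43), 37197), -66728), -1)) = Mul(711102, Pow(Add(Rational(-37197, 13459), -66728), -1)) = Mul(711102, Pow(Rational(-898129349, 13459), -1)) = Mul(711102, Rational(-13459, 898129349)) = Rational(-9570721818, 898129349)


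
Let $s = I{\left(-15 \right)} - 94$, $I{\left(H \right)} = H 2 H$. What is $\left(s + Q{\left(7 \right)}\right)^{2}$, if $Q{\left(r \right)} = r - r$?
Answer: $126736$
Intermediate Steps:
$I{\left(H \right)} = 2 H^{2}$ ($I{\left(H \right)} = 2 H H = 2 H^{2}$)
$Q{\left(r \right)} = 0$
$s = 356$ ($s = 2 \left(-15\right)^{2} - 94 = 2 \cdot 225 - 94 = 450 - 94 = 356$)
$\left(s + Q{\left(7 \right)}\right)^{2} = \left(356 + 0\right)^{2} = 356^{2} = 126736$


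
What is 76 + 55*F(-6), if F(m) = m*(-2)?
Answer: 736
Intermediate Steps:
F(m) = -2*m
76 + 55*F(-6) = 76 + 55*(-2*(-6)) = 76 + 55*12 = 76 + 660 = 736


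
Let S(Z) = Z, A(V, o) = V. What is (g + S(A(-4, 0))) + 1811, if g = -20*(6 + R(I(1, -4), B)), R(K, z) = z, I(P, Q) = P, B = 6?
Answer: 1567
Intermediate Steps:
g = -240 (g = -20*(6 + 6) = -20*12 = -240)
(g + S(A(-4, 0))) + 1811 = (-240 - 4) + 1811 = -244 + 1811 = 1567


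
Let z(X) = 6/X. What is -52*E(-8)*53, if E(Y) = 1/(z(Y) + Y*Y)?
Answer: -11024/253 ≈ -43.573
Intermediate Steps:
E(Y) = 1/(Y² + 6/Y) (E(Y) = 1/(6/Y + Y*Y) = 1/(6/Y + Y²) = 1/(Y² + 6/Y))
-52*E(-8)*53 = -(-416)/(6 + (-8)³)*53 = -(-416)/(6 - 512)*53 = -(-416)/(-506)*53 = -(-416)*(-1)/506*53 = -52*4/253*53 = -208/253*53 = -11024/253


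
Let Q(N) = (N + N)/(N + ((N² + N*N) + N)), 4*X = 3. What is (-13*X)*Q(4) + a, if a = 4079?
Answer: 81541/20 ≈ 4077.1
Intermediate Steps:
X = ¾ (X = (¼)*3 = ¾ ≈ 0.75000)
Q(N) = 2*N/(2*N + 2*N²) (Q(N) = (2*N)/(N + ((N² + N²) + N)) = (2*N)/(N + (2*N² + N)) = (2*N)/(N + (N + 2*N²)) = (2*N)/(2*N + 2*N²) = 2*N/(2*N + 2*N²))
(-13*X)*Q(4) + a = (-13*¾)/(1 + 4) + 4079 = -39/4/5 + 4079 = -39/4*⅕ + 4079 = -39/20 + 4079 = 81541/20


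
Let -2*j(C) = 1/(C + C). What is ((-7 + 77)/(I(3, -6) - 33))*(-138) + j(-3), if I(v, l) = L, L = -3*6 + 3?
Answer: 604/3 ≈ 201.33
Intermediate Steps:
L = -15 (L = -18 + 3 = -15)
I(v, l) = -15
j(C) = -1/(4*C) (j(C) = -1/(2*(C + C)) = -1/(2*C)/2 = -1/(4*C))
((-7 + 77)/(I(3, -6) - 33))*(-138) + j(-3) = ((-7 + 77)/(-15 - 33))*(-138) - 1/4/(-3) = (70/(-48))*(-138) - 1/4*(-1/3) = (70*(-1/48))*(-138) + 1/12 = -35/24*(-138) + 1/12 = 805/4 + 1/12 = 604/3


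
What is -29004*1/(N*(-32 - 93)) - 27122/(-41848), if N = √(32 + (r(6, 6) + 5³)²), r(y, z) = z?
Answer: 13561/20924 + 9668*√17193/716375 ≈ 2.4177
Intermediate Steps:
N = √17193 (N = √(32 + (6 + 5³)²) = √(32 + (6 + 125)²) = √(32 + 131²) = √(32 + 17161) = √17193 ≈ 131.12)
-29004*1/(N*(-32 - 93)) - 27122/(-41848) = -29004*√17193/(17193*(-32 - 93)) - 27122/(-41848) = -29004*(-√17193/2149125) - 27122*(-1/41848) = -29004*(-√17193/2149125) + 13561/20924 = -(-9668)*√17193/716375 + 13561/20924 = 9668*√17193/716375 + 13561/20924 = 13561/20924 + 9668*√17193/716375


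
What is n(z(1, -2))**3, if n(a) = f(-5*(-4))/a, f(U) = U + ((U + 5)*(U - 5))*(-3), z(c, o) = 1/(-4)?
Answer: 86350888000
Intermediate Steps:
z(c, o) = -1/4
f(U) = U - 3*(-5 + U)*(5 + U) (f(U) = U + ((5 + U)*(-5 + U))*(-3) = U + ((-5 + U)*(5 + U))*(-3) = U - 3*(-5 + U)*(5 + U))
n(a) = -1105/a (n(a) = (75 - 5*(-4) - 3*(-5*(-4))**2)/a = (75 + 20 - 3*20**2)/a = (75 + 20 - 3*400)/a = (75 + 20 - 1200)/a = -1105/a)
n(z(1, -2))**3 = (-1105/(-1/4))**3 = (-1105*(-4))**3 = 4420**3 = 86350888000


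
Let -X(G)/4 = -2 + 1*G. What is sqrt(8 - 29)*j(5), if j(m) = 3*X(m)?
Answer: -36*I*sqrt(21) ≈ -164.97*I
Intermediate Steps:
X(G) = 8 - 4*G (X(G) = -4*(-2 + 1*G) = -4*(-2 + G) = 8 - 4*G)
j(m) = 24 - 12*m (j(m) = 3*(8 - 4*m) = 24 - 12*m)
sqrt(8 - 29)*j(5) = sqrt(8 - 29)*(24 - 12*5) = sqrt(-21)*(24 - 60) = (I*sqrt(21))*(-36) = -36*I*sqrt(21)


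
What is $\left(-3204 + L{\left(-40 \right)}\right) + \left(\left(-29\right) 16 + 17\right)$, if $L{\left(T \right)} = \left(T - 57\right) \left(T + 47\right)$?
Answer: $-4330$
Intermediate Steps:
$L{\left(T \right)} = \left(-57 + T\right) \left(47 + T\right)$
$\left(-3204 + L{\left(-40 \right)}\right) + \left(\left(-29\right) 16 + 17\right) = \left(-3204 - \left(2279 - 1600\right)\right) + \left(\left(-29\right) 16 + 17\right) = \left(-3204 + \left(-2679 + 1600 + 400\right)\right) + \left(-464 + 17\right) = \left(-3204 - 679\right) - 447 = -3883 - 447 = -4330$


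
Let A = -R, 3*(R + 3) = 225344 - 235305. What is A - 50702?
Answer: -142136/3 ≈ -47379.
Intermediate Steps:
R = -9970/3 (R = -3 + (225344 - 235305)/3 = -3 + (⅓)*(-9961) = -3 - 9961/3 = -9970/3 ≈ -3323.3)
A = 9970/3 (A = -1*(-9970/3) = 9970/3 ≈ 3323.3)
A - 50702 = 9970/3 - 50702 = -142136/3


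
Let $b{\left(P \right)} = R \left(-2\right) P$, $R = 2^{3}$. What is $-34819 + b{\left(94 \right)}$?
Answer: $-36323$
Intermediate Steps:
$R = 8$
$b{\left(P \right)} = - 16 P$ ($b{\left(P \right)} = 8 \left(-2\right) P = - 16 P$)
$-34819 + b{\left(94 \right)} = -34819 - 1504 = -36323$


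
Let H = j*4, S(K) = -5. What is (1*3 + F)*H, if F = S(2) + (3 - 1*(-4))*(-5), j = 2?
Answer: -296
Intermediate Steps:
F = -40 (F = -5 + (3 - 1*(-4))*(-5) = -5 + (3 + 4)*(-5) = -5 + 7*(-5) = -5 - 35 = -40)
H = 8 (H = 2*4 = 8)
(1*3 + F)*H = (1*3 - 40)*8 = (3 - 40)*8 = -37*8 = -296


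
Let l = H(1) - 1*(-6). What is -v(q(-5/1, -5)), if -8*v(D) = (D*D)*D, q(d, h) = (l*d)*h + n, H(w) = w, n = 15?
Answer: 857375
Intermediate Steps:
l = 7 (l = 1 - 1*(-6) = 1 + 6 = 7)
q(d, h) = 15 + 7*d*h (q(d, h) = (7*d)*h + 15 = 7*d*h + 15 = 15 + 7*d*h)
v(D) = -D**3/8 (v(D) = -D*D*D/8 = -D**2*D/8 = -D**3/8)
-v(q(-5/1, -5)) = -(-1)*(15 + 7*(-5/1)*(-5))**3/8 = -(-1)*(15 + 7*(-5*1)*(-5))**3/8 = -(-1)*(15 + 7*(-5)*(-5))**3/8 = -(-1)*(15 + 175)**3/8 = -(-1)*190**3/8 = -(-1)*6859000/8 = -1*(-857375) = 857375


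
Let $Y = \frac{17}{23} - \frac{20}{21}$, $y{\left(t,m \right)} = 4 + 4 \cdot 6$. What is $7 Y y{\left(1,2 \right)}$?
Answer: $- \frac{2884}{69} \approx -41.797$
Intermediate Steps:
$y{\left(t,m \right)} = 28$ ($y{\left(t,m \right)} = 4 + 24 = 28$)
$Y = - \frac{103}{483}$ ($Y = 17 \cdot \frac{1}{23} - \frac{20}{21} = \frac{17}{23} - \frac{20}{21} = - \frac{103}{483} \approx -0.21325$)
$7 Y y{\left(1,2 \right)} = 7 \left(- \frac{103}{483}\right) 28 = \left(- \frac{103}{69}\right) 28 = - \frac{2884}{69}$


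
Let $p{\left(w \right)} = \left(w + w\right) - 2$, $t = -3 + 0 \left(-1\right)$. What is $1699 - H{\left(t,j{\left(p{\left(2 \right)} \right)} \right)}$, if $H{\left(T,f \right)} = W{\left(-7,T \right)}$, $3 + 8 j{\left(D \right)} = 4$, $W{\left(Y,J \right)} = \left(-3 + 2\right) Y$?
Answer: $1692$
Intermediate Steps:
$W{\left(Y,J \right)} = - Y$
$t = -3$ ($t = -3 + 0 = -3$)
$p{\left(w \right)} = -2 + 2 w$ ($p{\left(w \right)} = 2 w - 2 = -2 + 2 w$)
$j{\left(D \right)} = \frac{1}{8}$ ($j{\left(D \right)} = - \frac{3}{8} + \frac{1}{8} \cdot 4 = - \frac{3}{8} + \frac{1}{2} = \frac{1}{8}$)
$H{\left(T,f \right)} = 7$ ($H{\left(T,f \right)} = \left(-1\right) \left(-7\right) = 7$)
$1699 - H{\left(t,j{\left(p{\left(2 \right)} \right)} \right)} = 1699 - 7 = 1692$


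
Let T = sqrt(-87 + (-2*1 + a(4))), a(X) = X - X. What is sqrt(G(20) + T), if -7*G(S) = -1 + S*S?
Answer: sqrt(-57 + I*sqrt(89)) ≈ 0.62267 + 7.5755*I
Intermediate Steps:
a(X) = 0
G(S) = 1/7 - S**2/7 (G(S) = -(-1 + S*S)/7 = -(-1 + S**2)/7 = 1/7 - S**2/7)
T = I*sqrt(89) (T = sqrt(-87 + (-2*1 + 0)) = sqrt(-87 + (-2 + 0)) = sqrt(-87 - 2) = sqrt(-89) = I*sqrt(89) ≈ 9.434*I)
sqrt(G(20) + T) = sqrt((1/7 - 1/7*20**2) + I*sqrt(89)) = sqrt((1/7 - 1/7*400) + I*sqrt(89)) = sqrt((1/7 - 400/7) + I*sqrt(89)) = sqrt(-57 + I*sqrt(89))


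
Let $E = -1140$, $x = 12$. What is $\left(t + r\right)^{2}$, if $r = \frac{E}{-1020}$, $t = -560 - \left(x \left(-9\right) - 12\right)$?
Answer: $\frac{55666521}{289} \approx 1.9262 \cdot 10^{5}$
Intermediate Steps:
$t = -440$ ($t = -560 - \left(12 \left(-9\right) - 12\right) = -560 - \left(-108 - 12\right) = -560 - -120 = -560 + 120 = -440$)
$r = \frac{19}{17}$ ($r = - \frac{1140}{-1020} = \left(-1140\right) \left(- \frac{1}{1020}\right) = \frac{19}{17} \approx 1.1176$)
$\left(t + r\right)^{2} = \left(-440 + \frac{19}{17}\right)^{2} = \left(- \frac{7461}{17}\right)^{2} = \frac{55666521}{289}$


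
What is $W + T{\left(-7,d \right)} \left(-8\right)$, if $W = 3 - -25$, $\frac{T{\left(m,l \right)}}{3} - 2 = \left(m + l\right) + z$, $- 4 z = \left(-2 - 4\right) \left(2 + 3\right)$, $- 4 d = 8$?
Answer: $16$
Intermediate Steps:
$d = -2$ ($d = \left(- \frac{1}{4}\right) 8 = -2$)
$z = \frac{15}{2}$ ($z = - \frac{\left(-2 - 4\right) \left(2 + 3\right)}{4} = - \frac{\left(-6\right) 5}{4} = \left(- \frac{1}{4}\right) \left(-30\right) = \frac{15}{2} \approx 7.5$)
$T{\left(m,l \right)} = \frac{57}{2} + 3 l + 3 m$ ($T{\left(m,l \right)} = 6 + 3 \left(\left(m + l\right) + \frac{15}{2}\right) = 6 + 3 \left(\left(l + m\right) + \frac{15}{2}\right) = 6 + 3 \left(\frac{15}{2} + l + m\right) = 6 + \left(\frac{45}{2} + 3 l + 3 m\right) = \frac{57}{2} + 3 l + 3 m$)
$W = 28$ ($W = 3 + 25 = 28$)
$W + T{\left(-7,d \right)} \left(-8\right) = 28 + \left(\frac{57}{2} + 3 \left(-2\right) + 3 \left(-7\right)\right) \left(-8\right) = 28 + \left(\frac{57}{2} - 6 - 21\right) \left(-8\right) = 28 + \frac{3}{2} \left(-8\right) = 28 - 12 = 16$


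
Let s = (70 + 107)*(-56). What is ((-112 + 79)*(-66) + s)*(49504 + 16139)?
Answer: -507682962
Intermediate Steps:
s = -9912 (s = 177*(-56) = -9912)
((-112 + 79)*(-66) + s)*(49504 + 16139) = ((-112 + 79)*(-66) - 9912)*(49504 + 16139) = (-33*(-66) - 9912)*65643 = (2178 - 9912)*65643 = -7734*65643 = -507682962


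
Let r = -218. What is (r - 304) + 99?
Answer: -423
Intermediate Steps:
(r - 304) + 99 = (-218 - 304) + 99 = -522 + 99 = -423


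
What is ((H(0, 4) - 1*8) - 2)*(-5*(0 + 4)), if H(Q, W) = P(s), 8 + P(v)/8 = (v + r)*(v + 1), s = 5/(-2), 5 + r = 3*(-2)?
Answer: -1760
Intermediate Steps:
r = -11 (r = -5 + 3*(-2) = -5 - 6 = -11)
s = -5/2 (s = 5*(-½) = -5/2 ≈ -2.5000)
P(v) = -64 + 8*(1 + v)*(-11 + v) (P(v) = -64 + 8*((v - 11)*(v + 1)) = -64 + 8*((-11 + v)*(1 + v)) = -64 + 8*((1 + v)*(-11 + v)) = -64 + 8*(1 + v)*(-11 + v))
H(Q, W) = 98 (H(Q, W) = -152 - 80*(-5/2) + 8*(-5/2)² = -152 + 200 + 8*(25/4) = -152 + 200 + 50 = 98)
((H(0, 4) - 1*8) - 2)*(-5*(0 + 4)) = ((98 - 1*8) - 2)*(-5*(0 + 4)) = ((98 - 8) - 2)*(-5*4) = (90 - 2)*(-20) = 88*(-20) = -1760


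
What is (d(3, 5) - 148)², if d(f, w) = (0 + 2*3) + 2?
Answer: 19600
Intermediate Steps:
d(f, w) = 8 (d(f, w) = (0 + 6) + 2 = 6 + 2 = 8)
(d(3, 5) - 148)² = (8 - 148)² = (-140)² = 19600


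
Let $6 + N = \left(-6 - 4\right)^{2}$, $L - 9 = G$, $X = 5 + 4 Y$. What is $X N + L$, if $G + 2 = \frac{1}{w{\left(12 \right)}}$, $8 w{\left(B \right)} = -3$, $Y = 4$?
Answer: $\frac{5935}{3} \approx 1978.3$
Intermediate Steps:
$w{\left(B \right)} = - \frac{3}{8}$ ($w{\left(B \right)} = \frac{1}{8} \left(-3\right) = - \frac{3}{8}$)
$X = 21$ ($X = 5 + 4 \cdot 4 = 5 + 16 = 21$)
$G = - \frac{14}{3}$ ($G = -2 + \frac{1}{- \frac{3}{8}} = -2 - \frac{8}{3} = - \frac{14}{3} \approx -4.6667$)
$L = \frac{13}{3}$ ($L = 9 - \frac{14}{3} = \frac{13}{3} \approx 4.3333$)
$N = 94$ ($N = -6 + \left(-6 - 4\right)^{2} = -6 + \left(-10\right)^{2} = -6 + 100 = 94$)
$X N + L = 21 \cdot 94 + \frac{13}{3} = 1974 + \frac{13}{3} = \frac{5935}{3}$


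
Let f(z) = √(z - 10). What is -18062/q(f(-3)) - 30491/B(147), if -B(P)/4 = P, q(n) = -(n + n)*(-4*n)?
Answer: 430985/1911 ≈ 225.53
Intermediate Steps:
f(z) = √(-10 + z)
q(n) = 8*n² (q(n) = -2*n*(-4*n) = -(-8)*n² = 8*n²)
B(P) = -4*P
-18062/q(f(-3)) - 30491/B(147) = -18062*1/(8*(-10 - 3)) - 30491/((-4*147)) = -18062/(8*(√(-13))²) - 30491/(-588) = -18062/(8*(I*√13)²) - 30491*(-1/588) = -18062/(8*(-13)) + 30491/588 = -18062/(-104) + 30491/588 = -18062*(-1/104) + 30491/588 = 9031/52 + 30491/588 = 430985/1911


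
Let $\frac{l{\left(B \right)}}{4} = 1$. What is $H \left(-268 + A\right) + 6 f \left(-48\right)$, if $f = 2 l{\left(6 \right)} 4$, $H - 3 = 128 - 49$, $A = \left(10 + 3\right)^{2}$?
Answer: $-17334$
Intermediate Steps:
$l{\left(B \right)} = 4$ ($l{\left(B \right)} = 4 \cdot 1 = 4$)
$A = 169$ ($A = 13^{2} = 169$)
$H = 82$ ($H = 3 + \left(128 - 49\right) = 3 + 79 = 82$)
$f = 32$ ($f = 2 \cdot 4 \cdot 4 = 8 \cdot 4 = 32$)
$H \left(-268 + A\right) + 6 f \left(-48\right) = 82 \left(-268 + 169\right) + 6 \cdot 32 \left(-48\right) = 82 \left(-99\right) + 192 \left(-48\right) = -8118 - 9216 = -17334$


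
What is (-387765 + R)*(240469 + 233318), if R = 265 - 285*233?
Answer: -215054288235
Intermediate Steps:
R = -66140 (R = 265 - 66405 = -66140)
(-387765 + R)*(240469 + 233318) = (-387765 - 66140)*(240469 + 233318) = -453905*473787 = -215054288235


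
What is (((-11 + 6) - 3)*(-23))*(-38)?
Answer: -6992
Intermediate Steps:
(((-11 + 6) - 3)*(-23))*(-38) = ((-5 - 3)*(-23))*(-38) = -8*(-23)*(-38) = 184*(-38) = -6992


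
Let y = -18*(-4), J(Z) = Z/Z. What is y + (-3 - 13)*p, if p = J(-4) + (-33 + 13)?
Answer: 376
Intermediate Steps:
J(Z) = 1
y = 72
p = -19 (p = 1 + (-33 + 13) = 1 - 20 = -19)
y + (-3 - 13)*p = 72 + (-3 - 13)*(-19) = 72 - 16*(-19) = 72 + 304 = 376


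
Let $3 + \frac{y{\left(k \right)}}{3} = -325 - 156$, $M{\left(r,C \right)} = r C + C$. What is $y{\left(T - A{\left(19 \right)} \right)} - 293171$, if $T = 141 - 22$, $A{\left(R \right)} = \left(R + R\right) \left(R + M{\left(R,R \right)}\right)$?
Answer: $-294623$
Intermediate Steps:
$M{\left(r,C \right)} = C + C r$ ($M{\left(r,C \right)} = C r + C = C + C r$)
$A{\left(R \right)} = 2 R \left(R + R \left(1 + R\right)\right)$ ($A{\left(R \right)} = \left(R + R\right) \left(R + R \left(1 + R\right)\right) = 2 R \left(R + R \left(1 + R\right)\right)$)
$T = 119$ ($T = 141 - 22 = 119$)
$y{\left(k \right)} = -1452$ ($y{\left(k \right)} = -9 + 3 \left(-325 - 156\right) = -9 + 3 \left(-481\right) = -9 - 1443 = -1452$)
$y{\left(T - A{\left(19 \right)} \right)} - 293171 = -1452 - 293171 = -294623$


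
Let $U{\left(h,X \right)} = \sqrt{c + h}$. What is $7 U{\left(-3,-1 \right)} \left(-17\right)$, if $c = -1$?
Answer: $- 238 i \approx - 238.0 i$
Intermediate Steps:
$U{\left(h,X \right)} = \sqrt{-1 + h}$
$7 U{\left(-3,-1 \right)} \left(-17\right) = 7 \sqrt{-1 - 3} \left(-17\right) = 7 \sqrt{-4} \left(-17\right) = 7 \cdot 2 i \left(-17\right) = 14 i \left(-17\right) = - 238 i$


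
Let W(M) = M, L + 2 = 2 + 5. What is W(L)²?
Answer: 25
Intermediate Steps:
L = 5 (L = -2 + (2 + 5) = -2 + 7 = 5)
W(L)² = 5² = 25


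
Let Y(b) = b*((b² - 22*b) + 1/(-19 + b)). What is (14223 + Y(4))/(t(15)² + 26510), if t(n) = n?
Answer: 209021/401025 ≈ 0.52122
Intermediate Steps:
Y(b) = b*(b² + 1/(-19 + b) - 22*b)
(14223 + Y(4))/(t(15)² + 26510) = (14223 + 4*(1 + 4³ - 41*4² + 418*4)/(-19 + 4))/(15² + 26510) = (14223 + 4*(1 + 64 - 41*16 + 1672)/(-15))/(225 + 26510) = (14223 + 4*(-1/15)*(1 + 64 - 656 + 1672))/26735 = (14223 + 4*(-1/15)*1081)*(1/26735) = (14223 - 4324/15)*(1/26735) = (209021/15)*(1/26735) = 209021/401025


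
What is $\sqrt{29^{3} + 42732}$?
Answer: $\sqrt{67121} \approx 259.08$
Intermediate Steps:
$\sqrt{29^{3} + 42732} = \sqrt{24389 + 42732} = \sqrt{67121}$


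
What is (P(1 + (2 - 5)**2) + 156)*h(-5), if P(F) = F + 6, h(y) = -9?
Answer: -1548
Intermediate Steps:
P(F) = 6 + F
(P(1 + (2 - 5)**2) + 156)*h(-5) = ((6 + (1 + (2 - 5)**2)) + 156)*(-9) = ((6 + (1 + (-3)**2)) + 156)*(-9) = ((6 + (1 + 9)) + 156)*(-9) = ((6 + 10) + 156)*(-9) = (16 + 156)*(-9) = 172*(-9) = -1548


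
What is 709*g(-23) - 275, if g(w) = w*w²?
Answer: -8626678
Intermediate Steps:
g(w) = w³
709*g(-23) - 275 = 709*(-23)³ - 275 = 709*(-12167) - 275 = -8626403 - 275 = -8626678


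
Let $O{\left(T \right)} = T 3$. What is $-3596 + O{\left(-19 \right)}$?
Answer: $-3653$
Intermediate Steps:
$O{\left(T \right)} = 3 T$
$-3596 + O{\left(-19 \right)} = -3596 + 3 \left(-19\right) = -3596 - 57 = -3653$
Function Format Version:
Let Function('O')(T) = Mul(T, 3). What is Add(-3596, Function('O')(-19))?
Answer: -3653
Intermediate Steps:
Function('O')(T) = Mul(3, T)
Add(-3596, Function('O')(-19)) = Add(-3596, Mul(3, -19)) = Add(-3596, -57) = -3653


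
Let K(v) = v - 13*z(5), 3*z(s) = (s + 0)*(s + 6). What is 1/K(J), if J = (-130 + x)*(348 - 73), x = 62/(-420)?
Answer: -14/504405 ≈ -2.7755e-5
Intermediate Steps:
z(s) = s*(6 + s)/3 (z(s) = ((s + 0)*(s + 6))/3 = (s*(6 + s))/3 = s*(6 + s)/3)
x = -31/210 (x = 62*(-1/420) = -31/210 ≈ -0.14762)
J = -1503205/42 (J = (-130 - 31/210)*(348 - 73) = -27331/210*275 = -1503205/42 ≈ -35791.)
K(v) = -715/3 + v (K(v) = v - 13*5*(6 + 5)/3 = v - 13*5*11/3 = v - 13*55/3 = v - 715/3 = -715/3 + v)
1/K(J) = 1/(-715/3 - 1503205/42) = 1/(-504405/14) = -14/504405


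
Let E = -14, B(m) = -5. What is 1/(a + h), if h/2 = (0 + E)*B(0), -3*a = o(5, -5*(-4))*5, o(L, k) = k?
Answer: 3/320 ≈ 0.0093750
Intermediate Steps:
a = -100/3 (a = -(-5*(-4))*5/3 = -20*5/3 = -⅓*100 = -100/3 ≈ -33.333)
h = 140 (h = 2*((0 - 14)*(-5)) = 2*(-14*(-5)) = 2*70 = 140)
1/(a + h) = 1/(-100/3 + 140) = 1/(320/3) = 3/320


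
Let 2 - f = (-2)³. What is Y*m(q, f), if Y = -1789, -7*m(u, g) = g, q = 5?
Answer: 17890/7 ≈ 2555.7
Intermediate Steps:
f = 10 (f = 2 - 1*(-2)³ = 2 - 1*(-8) = 2 + 8 = 10)
m(u, g) = -g/7
Y*m(q, f) = -(-1789)*10/7 = -1789*(-10/7) = 17890/7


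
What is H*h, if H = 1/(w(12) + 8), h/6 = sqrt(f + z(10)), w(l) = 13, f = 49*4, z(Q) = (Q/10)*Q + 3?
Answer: 2*sqrt(209)/7 ≈ 4.1305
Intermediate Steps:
z(Q) = 3 + Q**2/10 (z(Q) = (Q*(1/10))*Q + 3 = (Q/10)*Q + 3 = Q**2/10 + 3 = 3 + Q**2/10)
f = 196
h = 6*sqrt(209) (h = 6*sqrt(196 + (3 + (1/10)*10**2)) = 6*sqrt(196 + (3 + (1/10)*100)) = 6*sqrt(196 + (3 + 10)) = 6*sqrt(196 + 13) = 6*sqrt(209) ≈ 86.741)
H = 1/21 (H = 1/(13 + 8) = 1/21 ≈ 0.047619)
H*h = (6*sqrt(209))/21 = 2*sqrt(209)/7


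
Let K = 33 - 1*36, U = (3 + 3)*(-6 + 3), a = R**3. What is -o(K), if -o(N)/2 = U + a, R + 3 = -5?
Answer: -1060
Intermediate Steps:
R = -8 (R = -3 - 5 = -8)
a = -512 (a = (-8)**3 = -512)
U = -18 (U = 6*(-3) = -18)
K = -3 (K = 33 - 36 = -3)
o(N) = 1060 (o(N) = -2*(-18 - 512) = -2*(-530) = 1060)
-o(K) = -1*1060 = -1060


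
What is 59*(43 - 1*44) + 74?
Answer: 15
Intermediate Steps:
59*(43 - 1*44) + 74 = 59*(43 - 44) + 74 = 59*(-1) + 74 = -59 + 74 = 15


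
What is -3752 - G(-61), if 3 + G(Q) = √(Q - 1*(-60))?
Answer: -3749 - I ≈ -3749.0 - 1.0*I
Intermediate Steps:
G(Q) = -3 + √(60 + Q) (G(Q) = -3 + √(Q - 1*(-60)) = -3 + √(Q + 60) = -3 + √(60 + Q))
-3752 - G(-61) = -3752 - (-3 + √(60 - 61)) = -3752 - (-3 + √(-1)) = -3752 - (-3 + I) = -3752 + (3 - I) = -3749 - I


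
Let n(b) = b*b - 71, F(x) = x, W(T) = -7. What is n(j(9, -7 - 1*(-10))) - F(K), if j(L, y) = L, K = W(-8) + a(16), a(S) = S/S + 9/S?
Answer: 247/16 ≈ 15.438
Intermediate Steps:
a(S) = 1 + 9/S
K = -87/16 (K = -7 + (9 + 16)/16 = -7 + (1/16)*25 = -7 + 25/16 = -87/16 ≈ -5.4375)
n(b) = -71 + b² (n(b) = b² - 71 = -71 + b²)
n(j(9, -7 - 1*(-10))) - F(K) = (-71 + 9²) - 1*(-87/16) = (-71 + 81) + 87/16 = 10 + 87/16 = 247/16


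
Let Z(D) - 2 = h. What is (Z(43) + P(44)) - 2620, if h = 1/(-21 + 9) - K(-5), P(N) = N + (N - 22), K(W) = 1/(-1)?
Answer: -30613/12 ≈ -2551.1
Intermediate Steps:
K(W) = -1
P(N) = -22 + 2*N (P(N) = N + (-22 + N) = -22 + 2*N)
h = 11/12 (h = 1/(-21 + 9) - 1*(-1) = 1/(-12) + 1 = -1/12 + 1 = 11/12 ≈ 0.91667)
Z(D) = 35/12 (Z(D) = 2 + 11/12 = 35/12)
(Z(43) + P(44)) - 2620 = (35/12 + (-22 + 2*44)) - 2620 = (35/12 + (-22 + 88)) - 2620 = (35/12 + 66) - 2620 = 827/12 - 2620 = -30613/12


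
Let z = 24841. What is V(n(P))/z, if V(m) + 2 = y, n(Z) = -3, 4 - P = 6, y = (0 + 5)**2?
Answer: 23/24841 ≈ 0.00092589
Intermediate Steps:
y = 25 (y = 5**2 = 25)
P = -2 (P = 4 - 1*6 = 4 - 6 = -2)
V(m) = 23 (V(m) = -2 + 25 = 23)
V(n(P))/z = 23/24841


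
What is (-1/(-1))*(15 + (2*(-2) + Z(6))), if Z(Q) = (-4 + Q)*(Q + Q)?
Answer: 35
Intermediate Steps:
Z(Q) = 2*Q*(-4 + Q) (Z(Q) = (-4 + Q)*(2*Q) = 2*Q*(-4 + Q))
(-1/(-1))*(15 + (2*(-2) + Z(6))) = (-1/(-1))*(15 + (2*(-2) + 2*6*(-4 + 6))) = (-1*(-1))*(15 + (-4 + 2*6*2)) = 1*(15 + (-4 + 24)) = 1*(15 + 20) = 1*35 = 35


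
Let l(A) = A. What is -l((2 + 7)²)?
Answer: -81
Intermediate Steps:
-l((2 + 7)²) = -(2 + 7)² = -1*9² = -1*81 = -81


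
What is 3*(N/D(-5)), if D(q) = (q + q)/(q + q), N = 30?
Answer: 90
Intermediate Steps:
D(q) = 1 (D(q) = (2*q)/((2*q)) = (2*q)*(1/(2*q)) = 1)
3*(N/D(-5)) = 3*(30/1) = 3*(30*1) = 3*30 = 90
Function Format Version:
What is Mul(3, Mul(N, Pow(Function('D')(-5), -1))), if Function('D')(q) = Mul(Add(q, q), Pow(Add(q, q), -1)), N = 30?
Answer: 90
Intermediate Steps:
Function('D')(q) = 1 (Function('D')(q) = Mul(Mul(2, q), Pow(Mul(2, q), -1)) = Mul(Mul(2, q), Mul(Rational(1, 2), Pow(q, -1))) = 1)
Mul(3, Mul(N, Pow(Function('D')(-5), -1))) = Mul(3, Mul(30, Pow(1, -1))) = Mul(3, Mul(30, 1)) = Mul(3, 30) = 90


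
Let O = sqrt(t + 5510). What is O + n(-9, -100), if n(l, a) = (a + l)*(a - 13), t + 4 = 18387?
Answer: 12317 + sqrt(23893) ≈ 12472.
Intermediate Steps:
t = 18383 (t = -4 + 18387 = 18383)
n(l, a) = (-13 + a)*(a + l) (n(l, a) = (a + l)*(-13 + a) = (-13 + a)*(a + l))
O = sqrt(23893) (O = sqrt(18383 + 5510) = sqrt(23893) ≈ 154.57)
O + n(-9, -100) = sqrt(23893) + ((-100)**2 - 13*(-100) - 13*(-9) - 100*(-9)) = sqrt(23893) + (10000 + 1300 + 117 + 900) = sqrt(23893) + 12317 = 12317 + sqrt(23893)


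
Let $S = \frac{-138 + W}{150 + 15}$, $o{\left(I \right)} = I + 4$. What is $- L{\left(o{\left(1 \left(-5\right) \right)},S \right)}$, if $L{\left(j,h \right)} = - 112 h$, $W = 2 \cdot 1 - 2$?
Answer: $- \frac{5152}{55} \approx -93.673$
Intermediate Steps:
$W = 0$ ($W = 2 - 2 = 0$)
$o{\left(I \right)} = 4 + I$
$S = - \frac{46}{55}$ ($S = \frac{-138 + 0}{150 + 15} = - \frac{138}{165} = \left(-138\right) \frac{1}{165} = - \frac{46}{55} \approx -0.83636$)
$- L{\left(o{\left(1 \left(-5\right) \right)},S \right)} = - \frac{\left(-112\right) \left(-46\right)}{55} = \left(-1\right) \frac{5152}{55} = - \frac{5152}{55}$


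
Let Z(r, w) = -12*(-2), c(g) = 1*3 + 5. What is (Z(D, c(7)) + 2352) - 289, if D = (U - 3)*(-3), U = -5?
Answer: 2087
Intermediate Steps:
D = 24 (D = (-5 - 3)*(-3) = -8*(-3) = 24)
c(g) = 8 (c(g) = 3 + 5 = 8)
Z(r, w) = 24
(Z(D, c(7)) + 2352) - 289 = (24 + 2352) - 289 = 2376 - 289 = 2087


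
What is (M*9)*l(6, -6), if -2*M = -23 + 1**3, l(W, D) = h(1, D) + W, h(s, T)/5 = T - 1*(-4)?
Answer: -396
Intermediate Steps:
h(s, T) = 20 + 5*T (h(s, T) = 5*(T - 1*(-4)) = 5*(T + 4) = 5*(4 + T) = 20 + 5*T)
l(W, D) = 20 + W + 5*D (l(W, D) = (20 + 5*D) + W = 20 + W + 5*D)
M = 11 (M = -(-23 + 1**3)/2 = -(-23 + 1)/2 = -1/2*(-22) = 11)
(M*9)*l(6, -6) = (11*9)*(20 + 6 + 5*(-6)) = 99*(20 + 6 - 30) = 99*(-4) = -396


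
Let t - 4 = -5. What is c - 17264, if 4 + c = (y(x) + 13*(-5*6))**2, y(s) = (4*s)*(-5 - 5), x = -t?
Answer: 167632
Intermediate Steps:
t = -1 (t = 4 - 5 = -1)
x = 1 (x = -1*(-1) = 1)
y(s) = -40*s (y(s) = (4*s)*(-10) = -40*s)
c = 184896 (c = -4 + (-40*1 + 13*(-5*6))**2 = -4 + (-40 + 13*(-30))**2 = -4 + (-40 - 390)**2 = -4 + (-430)**2 = -4 + 184900 = 184896)
c - 17264 = 184896 - 17264 = 167632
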